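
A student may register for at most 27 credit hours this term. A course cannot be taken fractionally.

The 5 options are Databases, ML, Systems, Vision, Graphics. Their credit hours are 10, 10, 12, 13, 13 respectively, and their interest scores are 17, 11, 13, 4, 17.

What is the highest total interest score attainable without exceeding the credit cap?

Allowing fractional choices, the relaxed optimum would be about 38.4, but courses are indivisible.
Systems + Graphics: credit hours 12 + 13 = 25 ≤ 27, interest score 13 + 17 = 30.
Databases + Systems: credit hours 10 + 12 = 22 ≤ 27, interest score 17 + 13 = 30.
Databases + Graphics: credit hours 10 + 13 = 23 ≤ 27, interest score 17 + 17 = 34.
Best is Databases and Graphics with total interest score 34.

34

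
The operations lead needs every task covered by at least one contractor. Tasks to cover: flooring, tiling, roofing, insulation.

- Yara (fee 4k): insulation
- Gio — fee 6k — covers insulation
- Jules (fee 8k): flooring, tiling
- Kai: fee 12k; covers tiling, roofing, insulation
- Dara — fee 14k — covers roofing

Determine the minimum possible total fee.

The greedy cost-per-new-task heuristic would pick Yara, Jules, and Kai for 24, but a cheaper cover exists.
Choose Jules and Kai: together they cover flooring, tiling, roofing, insulation — every task.
Total fee: 8 + 12 = 20.
No cover costs less than 20.

20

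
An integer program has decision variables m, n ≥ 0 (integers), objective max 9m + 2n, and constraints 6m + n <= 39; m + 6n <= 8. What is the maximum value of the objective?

(m,n)=(6,0): 6·6+1·0=36≤39, 1·6+6·0=6≤8, objective 54.
(m,n)=(5,0): 6·5+1·0=30≤39, 1·5+6·0=5≤8, objective 45.
The best lattice point is (6,0), giving 54.

54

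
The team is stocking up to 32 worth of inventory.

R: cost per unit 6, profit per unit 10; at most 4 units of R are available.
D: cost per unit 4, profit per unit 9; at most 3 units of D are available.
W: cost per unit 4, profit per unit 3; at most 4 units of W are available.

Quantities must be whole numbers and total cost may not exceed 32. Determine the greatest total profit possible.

This is a bounded integer knapsack.
4×R and 2×D: cost 32 ≤ 32, profit 4·10 + 2·9 = 58.
3×R and 3×D: cost 30 ≤ 32, profit 3·10 + 3·9 = 57.
Best is 58.

58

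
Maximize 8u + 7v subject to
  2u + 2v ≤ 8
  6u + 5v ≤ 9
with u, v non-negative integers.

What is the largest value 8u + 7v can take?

Relaxing integrality, the LP optimum is 12.60 at (u,v) = (0, 1.8), which is not an integer point.
(u,v)=(1,0): 2·1+2·0=2≤8, 6·1+5·0=6≤9, objective 8.
(u,v)=(0,1): 2·0+2·1=2≤8, 6·0+5·1=5≤9, objective 7.
(u,v)=(0,0): 2·0+2·0=0≤8, 6·0+5·0=0≤9, objective 0.
No feasible integer point exceeds 8.

8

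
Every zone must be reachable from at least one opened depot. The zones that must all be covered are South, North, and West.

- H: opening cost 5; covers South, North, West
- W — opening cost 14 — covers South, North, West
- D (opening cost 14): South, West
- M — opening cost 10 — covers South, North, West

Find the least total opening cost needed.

H alone covers South, North, West — every zone.
Total opening cost: 5.
No cover costs less than 5.

5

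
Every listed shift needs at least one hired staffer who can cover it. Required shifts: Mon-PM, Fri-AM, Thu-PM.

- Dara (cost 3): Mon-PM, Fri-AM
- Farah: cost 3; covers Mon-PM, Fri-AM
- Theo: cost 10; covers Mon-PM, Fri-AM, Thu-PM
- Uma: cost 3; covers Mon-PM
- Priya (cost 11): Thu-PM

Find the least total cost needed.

10

The greedy cost-per-new-shift heuristic would pick Dara and Theo for 13, but a cheaper cover exists.
Theo alone covers Mon-PM, Fri-AM, Thu-PM — every shift.
Total cost: 10.
No cover costs less than 10.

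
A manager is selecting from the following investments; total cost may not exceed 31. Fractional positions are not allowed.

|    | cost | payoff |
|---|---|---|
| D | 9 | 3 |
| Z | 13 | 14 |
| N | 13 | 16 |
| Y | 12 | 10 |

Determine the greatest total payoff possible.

30

Allowing fractional choices, the relaxed optimum would be about 34.2, but investments are indivisible.
Z + N: cost 13 + 13 = 26 ≤ 31, payoff 14 + 16 = 30.
Z + Y: cost 13 + 12 = 25 ≤ 31, payoff 14 + 10 = 24.
N + Y: cost 13 + 12 = 25 ≤ 31, payoff 16 + 10 = 26.
Best is Z and N with total payoff 30.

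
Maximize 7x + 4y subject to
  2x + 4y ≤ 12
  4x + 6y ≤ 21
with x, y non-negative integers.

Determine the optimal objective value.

(x,y)=(5,0) is feasible, giving 35.
(x,y)=(4,0) is feasible, giving 28.
The best lattice point is (5,0), giving 35.

35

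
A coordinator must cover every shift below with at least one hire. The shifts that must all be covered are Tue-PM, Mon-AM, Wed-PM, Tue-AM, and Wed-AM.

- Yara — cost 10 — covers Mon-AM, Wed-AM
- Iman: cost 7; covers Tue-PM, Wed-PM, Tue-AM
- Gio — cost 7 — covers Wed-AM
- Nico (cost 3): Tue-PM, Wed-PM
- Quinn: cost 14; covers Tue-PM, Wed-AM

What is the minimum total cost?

17

The greedy cost-per-new-shift heuristic would pick Nico, Yara, and Iman for 20, but a cheaper cover exists.
Choose Yara and Iman: together they cover Tue-PM, Mon-AM, Wed-PM, Tue-AM, Wed-AM — every shift.
Total cost: 10 + 7 = 17.
No cover costs less than 17.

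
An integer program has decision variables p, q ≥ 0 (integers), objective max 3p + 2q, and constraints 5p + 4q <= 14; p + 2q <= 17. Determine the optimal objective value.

8

(p,q)=(2,1): 5·2+4·1=14≤14, 1·2+2·1=4≤17, objective 8.
(p,q)=(1,2): 5·1+4·2=13≤14, 1·1+2·2=5≤17, objective 7.
(p,q)=(2,0): 5·2+4·0=10≤14, 1·2+2·0=2≤17, objective 6.
(p,q)=(1,1): 5·1+4·1=9≤14, 1·1+2·1=3≤17, objective 5.
Maximum is 8 at (p,q)=(2,1).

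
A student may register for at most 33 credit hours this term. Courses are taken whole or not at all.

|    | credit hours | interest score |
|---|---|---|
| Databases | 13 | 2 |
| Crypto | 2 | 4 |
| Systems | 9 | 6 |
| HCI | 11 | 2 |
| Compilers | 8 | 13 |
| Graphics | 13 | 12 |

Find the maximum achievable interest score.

Take Crypto, Systems, Compilers, and Graphics: credit hours 2 + 9 + 8 + 13 = 32 ≤ 33, interest score 4 + 6 + 13 + 12 = 35.
No other feasible combination does better.

35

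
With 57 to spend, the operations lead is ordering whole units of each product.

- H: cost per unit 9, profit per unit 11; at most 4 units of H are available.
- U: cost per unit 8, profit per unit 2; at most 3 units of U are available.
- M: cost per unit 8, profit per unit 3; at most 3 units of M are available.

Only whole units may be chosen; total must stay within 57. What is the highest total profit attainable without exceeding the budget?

This is a bounded integer knapsack.
H has the best ratio (11/9); taking only H gives at most 4×11 = 44 (stopped by the supply cap of 4).
Mixing does better — 4×H and 2×M: cost 52 ≤ 57, profit 4·11 + 2·3 = 50.

50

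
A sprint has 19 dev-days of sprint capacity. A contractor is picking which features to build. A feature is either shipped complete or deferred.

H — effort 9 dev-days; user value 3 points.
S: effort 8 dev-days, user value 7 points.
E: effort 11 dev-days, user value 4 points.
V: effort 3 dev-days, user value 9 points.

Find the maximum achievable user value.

16

Allowing fractional choices, the relaxed optimum would be about 18.9, but features are indivisible.
S + V: effort 8 + 3 = 11 ≤ 19, user value 7 + 9 = 16.
E + V: effort 11 + 3 = 14 ≤ 19, user value 4 + 9 = 13.
Best is S and V with total user value 16.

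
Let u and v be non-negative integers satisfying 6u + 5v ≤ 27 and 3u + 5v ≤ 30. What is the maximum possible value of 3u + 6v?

(u,v)=(0,5) is feasible, giving 30.
(u,v)=(1,4) is feasible, giving 27.
(u,v)=(0,4) is feasible, giving 24.
Maximum is 30 at (u,v)=(0,5).

30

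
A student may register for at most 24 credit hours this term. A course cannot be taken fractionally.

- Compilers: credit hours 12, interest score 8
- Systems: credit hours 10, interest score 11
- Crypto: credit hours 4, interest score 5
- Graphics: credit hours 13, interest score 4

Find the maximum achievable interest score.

Take Compilers and Systems: credit hours 12 + 10 = 22 ≤ 24, interest score 8 + 11 = 19.
No other feasible combination does better.

19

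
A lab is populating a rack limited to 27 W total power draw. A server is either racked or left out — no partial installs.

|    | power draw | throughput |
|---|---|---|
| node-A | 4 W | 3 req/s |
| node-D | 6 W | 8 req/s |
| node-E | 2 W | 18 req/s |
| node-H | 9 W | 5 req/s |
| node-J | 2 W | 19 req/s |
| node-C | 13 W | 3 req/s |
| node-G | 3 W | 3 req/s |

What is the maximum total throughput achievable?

56

node-A + node-D + node-E + node-H + node-J + node-G: power draw 4 + 6 + 2 + 9 + 2 + 3 = 26 ≤ 27, throughput 3 + 8 + 18 + 5 + 19 + 3 = 56.
node-D + node-E + node-H + node-J + node-G: power draw 6 + 2 + 9 + 2 + 3 = 22 ≤ 27, throughput 8 + 18 + 5 + 19 + 3 = 53.
Best is node-A, node-D, node-E, node-H, node-J, and node-G with total throughput 56.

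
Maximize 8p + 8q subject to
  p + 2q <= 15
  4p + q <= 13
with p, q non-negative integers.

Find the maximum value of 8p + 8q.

64

(p,q)=(1,7): 1·1+2·7=15≤15, 4·1+1·7=11≤13, objective 64.
(p,q)=(0,7): 1·0+2·7=14≤15, 4·0+1·7=7≤13, objective 56.
(p,q)=(1,6): 1·1+2·6=13≤15, 4·1+1·6=10≤13, objective 56.
No feasible integer point exceeds 64.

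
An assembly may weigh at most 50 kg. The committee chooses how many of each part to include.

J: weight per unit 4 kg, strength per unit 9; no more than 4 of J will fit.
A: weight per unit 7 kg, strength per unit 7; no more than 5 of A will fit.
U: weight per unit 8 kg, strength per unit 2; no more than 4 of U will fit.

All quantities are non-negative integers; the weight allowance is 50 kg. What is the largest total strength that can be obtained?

64

J has the best ratio (9/4); taking only J gives at most 4×9 = 36 (stopped by the supply cap of 4).
Mixing does better — 4×J and 4×A: weight 44 ≤ 50, strength 4·9 + 4·7 = 64.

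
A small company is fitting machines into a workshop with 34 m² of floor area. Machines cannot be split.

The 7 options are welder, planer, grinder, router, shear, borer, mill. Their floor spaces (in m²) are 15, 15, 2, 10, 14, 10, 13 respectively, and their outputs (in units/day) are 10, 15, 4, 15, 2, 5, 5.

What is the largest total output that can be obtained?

Allowing fractional choices, the relaxed optimum would be about 38.7, but machines are indivisible.
planer + router: floor space 15 + 10 = 25 ≤ 34, output 15 + 15 = 30.
planer + grinder + router: floor space 15 + 2 + 10 = 27 ≤ 34, output 15 + 4 + 15 = 34.
Best is planer, grinder, and router with total output 34.

34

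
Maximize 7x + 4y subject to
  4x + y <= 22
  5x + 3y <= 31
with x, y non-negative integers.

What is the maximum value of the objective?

43

(x,y)=(5,2): 4·5+1·2=22≤22, 5·5+3·2=31≤31, objective 43.
(x,y)=(4,3): 4·4+1·3=19≤22, 5·4+3·3=29≤31, objective 40.
Maximum is 43 at (x,y)=(5,2).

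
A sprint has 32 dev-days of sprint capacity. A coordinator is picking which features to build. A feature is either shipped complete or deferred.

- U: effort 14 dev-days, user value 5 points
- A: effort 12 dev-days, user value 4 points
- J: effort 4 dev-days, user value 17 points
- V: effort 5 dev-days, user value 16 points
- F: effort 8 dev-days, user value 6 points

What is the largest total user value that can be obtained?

U + J + V + F: effort 14 + 4 + 5 + 8 = 31 ≤ 32, user value 5 + 17 + 16 + 6 = 44.
J + V + F: effort 4 + 5 + 8 = 17 ≤ 32, user value 17 + 16 + 6 = 39.
A + J + V + F: effort 12 + 4 + 5 + 8 = 29 ≤ 32, user value 4 + 17 + 16 + 6 = 43.
Best is U, J, V, and F with total user value 44.

44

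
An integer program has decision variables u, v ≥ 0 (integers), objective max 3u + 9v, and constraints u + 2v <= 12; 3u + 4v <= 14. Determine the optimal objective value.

27

The continuous relaxation peaks at (0, 3.5) with value 31.50; rounding to a feasible lattice point costs some objective.
(u,v)=(0,3): 1·0+2·3=6≤12, 3·0+4·3=12≤14, objective 27.
(u,v)=(1,2): 1·1+2·2=5≤12, 3·1+4·2=11≤14, objective 21.
(u,v)=(0,2): 1·0+2·2=4≤12, 3·0+4·2=8≤14, objective 18.
No feasible integer point exceeds 27.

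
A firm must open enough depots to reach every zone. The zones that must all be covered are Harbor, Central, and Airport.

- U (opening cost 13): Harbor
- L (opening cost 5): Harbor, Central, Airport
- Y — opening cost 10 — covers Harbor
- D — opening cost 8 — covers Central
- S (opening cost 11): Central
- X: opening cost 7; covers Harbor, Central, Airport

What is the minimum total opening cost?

L alone covers Harbor, Central, Airport — every zone.
Total opening cost: 5.

5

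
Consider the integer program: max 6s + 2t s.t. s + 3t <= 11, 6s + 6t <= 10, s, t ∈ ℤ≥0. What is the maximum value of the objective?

6

(s,t)=(1,0): 1·1+3·0=1≤11, 6·1+6·0=6≤10, objective 6.
(s,t)=(0,1): 1·0+3·1=3≤11, 6·0+6·1=6≤10, objective 2.
(s,t)=(0,0): 1·0+3·0=0≤11, 6·0+6·0=0≤10, objective 0.
The best lattice point is (1,0), giving 6.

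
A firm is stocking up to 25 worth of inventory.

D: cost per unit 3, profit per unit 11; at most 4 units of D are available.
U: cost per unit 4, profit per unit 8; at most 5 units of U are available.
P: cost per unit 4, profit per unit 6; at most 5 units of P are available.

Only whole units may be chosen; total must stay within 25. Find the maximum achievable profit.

This is a bounded integer knapsack.
D has the best ratio (11/3); taking only D gives at most 4×11 = 44 (stopped by the supply cap of 4).
Mixing does better — 4×D and 3×U: cost 24 ≤ 25, profit 4·11 + 3·8 = 68.

68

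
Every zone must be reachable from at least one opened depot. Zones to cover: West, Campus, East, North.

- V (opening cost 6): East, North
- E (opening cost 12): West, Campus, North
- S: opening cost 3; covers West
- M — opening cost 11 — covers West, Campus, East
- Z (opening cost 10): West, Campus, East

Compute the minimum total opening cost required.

16

The greedy cost-per-new-zone heuristic would pick V, S, and Z for 19, but a cheaper cover exists.
Choose V and Z: together they cover West, Campus, East, North — every zone.
Total opening cost: 6 + 10 = 16.
No cover costs less than 16.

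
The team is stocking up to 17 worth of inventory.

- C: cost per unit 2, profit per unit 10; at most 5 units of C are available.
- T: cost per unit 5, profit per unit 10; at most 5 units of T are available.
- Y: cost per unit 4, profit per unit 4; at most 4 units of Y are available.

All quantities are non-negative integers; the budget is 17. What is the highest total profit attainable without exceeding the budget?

C has the best ratio (10/2); taking only C gives at most 5×10 = 50 (stopped by the supply cap of 5).
Mixing does better — 5×C and 1×T: cost 15 ≤ 17, profit 5·10 + 1·10 = 60.

60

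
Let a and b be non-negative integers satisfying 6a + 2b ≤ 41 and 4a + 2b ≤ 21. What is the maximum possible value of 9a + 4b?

45

The continuous relaxation peaks at (5.25, 0) with value 47.25; rounding to a feasible lattice point costs some objective.
(a,b)=(5,0): 6·5+2·0=30≤41, 4·5+2·0=20≤21, objective 45.
(a,b)=(4,1): 6·4+2·1=26≤41, 4·4+2·1=18≤21, objective 40.
(a,b)=(4,0): 6·4+2·0=24≤41, 4·4+2·0=16≤21, objective 36.
Maximum is 45 at (a,b)=(5,0).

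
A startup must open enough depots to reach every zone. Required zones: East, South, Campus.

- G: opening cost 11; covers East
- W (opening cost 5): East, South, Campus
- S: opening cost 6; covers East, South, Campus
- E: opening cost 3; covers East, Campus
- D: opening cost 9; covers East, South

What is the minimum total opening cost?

5

The greedy cost-per-new-zone heuristic would pick E and W for 8, but a cheaper cover exists.
W alone covers East, South, Campus — every zone.
Total opening cost: 5.
No cover costs less than 5.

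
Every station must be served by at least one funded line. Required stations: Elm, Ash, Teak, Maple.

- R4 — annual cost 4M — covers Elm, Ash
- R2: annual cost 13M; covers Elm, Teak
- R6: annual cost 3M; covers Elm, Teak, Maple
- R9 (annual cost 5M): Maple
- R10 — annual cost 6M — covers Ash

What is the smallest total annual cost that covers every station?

7

Choose R4 and R6: together they cover Elm, Ash, Teak, Maple — every station.
Total annual cost: 4 + 3 = 7.
No cover costs less than 7.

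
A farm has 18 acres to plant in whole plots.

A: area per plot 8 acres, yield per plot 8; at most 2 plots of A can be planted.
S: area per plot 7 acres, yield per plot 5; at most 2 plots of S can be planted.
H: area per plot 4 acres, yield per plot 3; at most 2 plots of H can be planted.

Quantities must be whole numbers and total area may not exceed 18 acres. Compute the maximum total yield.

Take 2×A: area 16 ≤ 18, yield 2·8 = 16.
A has the best ratio (8/8) and is taken to its limit of 2; remaining capacity is filled optimally with the others.

16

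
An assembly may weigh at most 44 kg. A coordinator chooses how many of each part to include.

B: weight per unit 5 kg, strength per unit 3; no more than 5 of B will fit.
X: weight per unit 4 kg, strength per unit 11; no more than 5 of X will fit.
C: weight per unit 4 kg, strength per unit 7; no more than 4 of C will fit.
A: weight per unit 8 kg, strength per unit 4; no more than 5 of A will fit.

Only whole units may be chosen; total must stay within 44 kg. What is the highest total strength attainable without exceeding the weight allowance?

This is a bounded integer knapsack.
Take 5×X, 4×C, and 1×A: weight 44 ≤ 44, strength 5·11 + 4·7 + 1·4 = 87.
X has the best ratio (11/4) and is taken to its limit of 5; remaining capacity is filled optimally with the others.

87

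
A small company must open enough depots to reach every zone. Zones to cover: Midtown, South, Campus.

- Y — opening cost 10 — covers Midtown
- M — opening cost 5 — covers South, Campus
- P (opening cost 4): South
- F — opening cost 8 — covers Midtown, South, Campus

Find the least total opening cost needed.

8

The greedy cost-per-new-zone heuristic would pick M and F for 13, but a cheaper cover exists.
F alone covers Midtown, South, Campus — every zone.
Total opening cost: 8.
No cover costs less than 8.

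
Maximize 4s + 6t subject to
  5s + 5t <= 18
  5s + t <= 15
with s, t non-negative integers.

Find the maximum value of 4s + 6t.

(s,t)=(0,3): 5·0+5·3=15≤18, 5·0+1·3=3≤15, objective 18.
(s,t)=(1,2): 5·1+5·2=15≤18, 5·1+1·2=7≤15, objective 16.
The best lattice point is (0,3), giving 18.

18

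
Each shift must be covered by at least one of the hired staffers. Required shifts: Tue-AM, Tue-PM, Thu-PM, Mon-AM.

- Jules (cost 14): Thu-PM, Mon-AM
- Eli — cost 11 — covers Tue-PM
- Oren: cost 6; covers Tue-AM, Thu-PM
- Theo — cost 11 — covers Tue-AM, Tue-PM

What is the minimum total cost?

25

This is an integer covering problem.
The greedy cost-per-new-shift heuristic would pick Oren, Eli, and Jules for 31, but a cheaper cover exists.
Choose Jules and Theo: together they cover Tue-AM, Tue-PM, Thu-PM, Mon-AM — every shift.
Total cost: 14 + 11 = 25.
No cover costs less than 25.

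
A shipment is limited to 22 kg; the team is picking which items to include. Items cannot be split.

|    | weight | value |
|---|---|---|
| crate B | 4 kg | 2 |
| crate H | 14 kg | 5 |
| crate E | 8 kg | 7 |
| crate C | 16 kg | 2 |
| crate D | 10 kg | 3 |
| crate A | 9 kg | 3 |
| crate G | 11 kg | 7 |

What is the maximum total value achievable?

Take crate E and crate G: weight 8 + 11 = 19 ≤ 22, value 7 + 7 = 14.
No other feasible combination does better.

14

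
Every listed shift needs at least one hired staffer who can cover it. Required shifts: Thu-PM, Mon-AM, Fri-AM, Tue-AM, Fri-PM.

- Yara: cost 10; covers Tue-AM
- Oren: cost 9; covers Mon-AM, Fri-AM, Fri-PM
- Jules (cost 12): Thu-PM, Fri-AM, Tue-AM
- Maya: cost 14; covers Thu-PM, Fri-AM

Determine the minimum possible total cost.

This is an integer covering problem.
Choose Oren and Jules: together they cover Thu-PM, Mon-AM, Fri-AM, Tue-AM, Fri-PM — every shift.
Total cost: 9 + 12 = 21.

21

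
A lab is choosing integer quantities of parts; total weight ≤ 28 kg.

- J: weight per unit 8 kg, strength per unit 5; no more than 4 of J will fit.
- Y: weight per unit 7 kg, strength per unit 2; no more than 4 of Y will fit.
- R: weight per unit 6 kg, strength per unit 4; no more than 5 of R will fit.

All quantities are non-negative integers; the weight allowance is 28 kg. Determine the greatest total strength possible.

18

1×J and 3×R: weight 26 ≤ 28, strength 1·5 + 3·4 = 17.
2×J and 2×R: weight 28 ≤ 28, strength 2·5 + 2·4 = 18.
Best is 18.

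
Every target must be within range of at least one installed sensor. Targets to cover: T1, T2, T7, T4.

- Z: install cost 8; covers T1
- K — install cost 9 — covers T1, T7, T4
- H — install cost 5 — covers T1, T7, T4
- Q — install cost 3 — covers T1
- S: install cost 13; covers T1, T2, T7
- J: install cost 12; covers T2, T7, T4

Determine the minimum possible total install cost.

The greedy cost-per-new-target heuristic would pick H and J for 17, but a cheaper cover exists.
Choose Q and J: together they cover T1, T2, T7, T4 — every target.
Total install cost: 3 + 12 = 15.
No cover costs less than 15.

15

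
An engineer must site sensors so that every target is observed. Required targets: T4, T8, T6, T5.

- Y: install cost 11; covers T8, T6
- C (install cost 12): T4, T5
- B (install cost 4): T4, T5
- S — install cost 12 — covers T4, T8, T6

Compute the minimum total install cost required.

Choose Y and B: together they cover T4, T8, T6, T5 — every target.
Total install cost: 11 + 4 = 15.
No cover costs less than 15.

15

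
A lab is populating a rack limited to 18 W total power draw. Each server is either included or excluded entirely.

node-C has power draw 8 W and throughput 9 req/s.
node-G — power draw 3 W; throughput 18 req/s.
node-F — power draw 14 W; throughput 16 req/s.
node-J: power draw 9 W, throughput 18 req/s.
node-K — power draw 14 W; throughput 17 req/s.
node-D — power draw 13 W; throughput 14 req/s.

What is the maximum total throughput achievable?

Treat it as a binary knapsack problem.
node-G + node-K: power draw 3 + 14 = 17 ≤ 18, throughput 18 + 17 = 35.
node-G + node-J: power draw 3 + 9 = 12 ≤ 18, throughput 18 + 18 = 36.
Best is node-G and node-J with total throughput 36.

36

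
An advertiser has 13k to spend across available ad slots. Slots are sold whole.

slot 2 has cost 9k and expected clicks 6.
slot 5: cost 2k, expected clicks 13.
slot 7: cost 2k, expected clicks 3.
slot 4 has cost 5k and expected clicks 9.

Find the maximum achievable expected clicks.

This is an integer program with binary decision variables.
slot 5 + slot 7 + slot 4: cost 2 + 2 + 5 = 9 ≤ 13, expected clicks 13 + 3 + 9 = 25.
slot 2 + slot 5 + slot 7: cost 9 + 2 + 2 = 13 ≤ 13, expected clicks 6 + 13 + 3 = 22.
slot 5 + slot 4: cost 2 + 5 = 7 ≤ 13, expected clicks 13 + 9 = 22.
Best is slot 5, slot 7, and slot 4 with total expected clicks 25.

25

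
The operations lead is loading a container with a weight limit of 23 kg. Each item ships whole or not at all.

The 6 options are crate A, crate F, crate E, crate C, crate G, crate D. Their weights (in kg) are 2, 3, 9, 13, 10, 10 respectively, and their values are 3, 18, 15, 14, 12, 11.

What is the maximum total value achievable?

crate F + crate E + crate G: weight 3 + 9 + 10 = 22 ≤ 23, value 18 + 15 + 12 = 45.
crate F + crate E + crate D: weight 3 + 9 + 10 = 22 ≤ 23, value 18 + 15 + 11 = 44.
crate F + crate G + crate D: weight 3 + 10 + 10 = 23 ≤ 23, value 18 + 12 + 11 = 41.
Best is crate F, crate E, and crate G with total value 45.

45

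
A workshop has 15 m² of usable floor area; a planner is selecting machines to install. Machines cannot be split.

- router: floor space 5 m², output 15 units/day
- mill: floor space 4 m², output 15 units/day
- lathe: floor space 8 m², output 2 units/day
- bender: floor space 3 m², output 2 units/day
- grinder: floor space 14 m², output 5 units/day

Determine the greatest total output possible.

Take router, mill, and bender: floor space 5 + 4 + 3 = 12 ≤ 15, output 15 + 15 + 2 = 32.
No other feasible combination does better.

32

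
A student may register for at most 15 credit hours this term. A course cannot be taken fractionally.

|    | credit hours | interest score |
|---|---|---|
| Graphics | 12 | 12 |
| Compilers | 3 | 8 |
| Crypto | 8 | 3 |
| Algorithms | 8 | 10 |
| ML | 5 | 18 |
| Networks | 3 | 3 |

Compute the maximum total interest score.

Take Compilers, ML, and Networks: credit hours 3 + 5 + 3 = 11 ≤ 15, interest score 8 + 18 + 3 = 29.
No other feasible combination does better.

29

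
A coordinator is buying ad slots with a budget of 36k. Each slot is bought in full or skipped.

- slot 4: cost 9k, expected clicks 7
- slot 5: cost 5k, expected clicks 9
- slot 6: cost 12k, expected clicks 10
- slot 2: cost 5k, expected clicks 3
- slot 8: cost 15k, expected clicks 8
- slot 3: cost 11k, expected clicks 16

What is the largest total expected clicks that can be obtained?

This is an integer program with binary decision variables.
Allowing fractional choices, the relaxed optimum would be about 41.2, but ad slots are indivisible.
slot 5 + slot 6 + slot 2 + slot 3: cost 5 + 12 + 5 + 11 = 33 ≤ 36, expected clicks 9 + 10 + 3 + 16 = 38.
slot 5 + slot 6 + slot 3: cost 5 + 12 + 11 = 28 ≤ 36, expected clicks 9 + 10 + 16 = 35.
slot 5 + slot 2 + slot 8 + slot 3: cost 5 + 5 + 15 + 11 = 36 ≤ 36, expected clicks 9 + 3 + 8 + 16 = 36.
Best is slot 5, slot 6, slot 2, and slot 3 with total expected clicks 38.

38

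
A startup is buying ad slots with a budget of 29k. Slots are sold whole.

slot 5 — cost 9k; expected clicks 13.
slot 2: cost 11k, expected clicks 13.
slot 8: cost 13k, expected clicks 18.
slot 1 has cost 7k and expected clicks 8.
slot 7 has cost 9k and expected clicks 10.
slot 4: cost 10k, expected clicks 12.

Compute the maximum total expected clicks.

This is a 0-1 knapsack instance.
slot 8 + slot 1 + slot 7: cost 13 + 7 + 9 = 29 ≤ 29, expected clicks 18 + 8 + 10 = 36.
slot 5 + slot 8 + slot 1: cost 9 + 13 + 7 = 29 ≤ 29, expected clicks 13 + 18 + 8 = 39.
slot 5 + slot 2 + slot 7: cost 9 + 11 + 9 = 29 ≤ 29, expected clicks 13 + 13 + 10 = 36.
Best is slot 5, slot 8, and slot 1 with total expected clicks 39.

39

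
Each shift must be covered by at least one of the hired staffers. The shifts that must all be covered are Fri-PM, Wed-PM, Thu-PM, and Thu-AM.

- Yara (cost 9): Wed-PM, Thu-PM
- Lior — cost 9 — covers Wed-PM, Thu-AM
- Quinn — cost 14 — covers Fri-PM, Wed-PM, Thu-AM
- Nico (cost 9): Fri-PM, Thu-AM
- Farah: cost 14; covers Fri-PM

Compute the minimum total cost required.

18

Choose Yara and Nico: together they cover Fri-PM, Wed-PM, Thu-PM, Thu-AM — every shift.
Total cost: 9 + 9 = 18.
No cover costs less than 18.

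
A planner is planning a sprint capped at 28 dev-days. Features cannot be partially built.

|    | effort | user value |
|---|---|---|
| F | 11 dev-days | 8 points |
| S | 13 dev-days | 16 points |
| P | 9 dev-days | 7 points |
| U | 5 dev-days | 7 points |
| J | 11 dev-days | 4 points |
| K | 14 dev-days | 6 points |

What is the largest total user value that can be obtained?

Treat it as a binary knapsack problem.
Allowing fractional choices, the relaxed optimum would be about 30.7, but features are indivisible.
S + P + U: effort 13 + 9 + 5 = 27 ≤ 28, user value 16 + 7 + 7 = 30.
S + U: effort 13 + 5 = 18 ≤ 28, user value 16 + 7 = 23.
F + S: effort 11 + 13 = 24 ≤ 28, user value 8 + 16 = 24.
Best is S, P, and U with total user value 30.

30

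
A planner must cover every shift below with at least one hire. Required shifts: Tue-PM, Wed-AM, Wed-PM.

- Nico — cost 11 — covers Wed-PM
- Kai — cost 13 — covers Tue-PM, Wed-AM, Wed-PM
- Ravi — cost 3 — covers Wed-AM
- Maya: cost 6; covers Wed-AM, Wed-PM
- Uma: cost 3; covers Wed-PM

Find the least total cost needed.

Kai alone covers Tue-PM, Wed-AM, Wed-PM — every shift.
Total cost: 13.

13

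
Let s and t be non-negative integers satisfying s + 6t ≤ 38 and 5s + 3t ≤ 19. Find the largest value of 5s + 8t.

(s,t)=(0,6): 1·0+6·6=36≤38, 5·0+3·6=18≤19, objective 48.
(s,t)=(0,5): 1·0+6·5=30≤38, 5·0+3·5=15≤19, objective 40.
The best lattice point is (0,6), giving 48.

48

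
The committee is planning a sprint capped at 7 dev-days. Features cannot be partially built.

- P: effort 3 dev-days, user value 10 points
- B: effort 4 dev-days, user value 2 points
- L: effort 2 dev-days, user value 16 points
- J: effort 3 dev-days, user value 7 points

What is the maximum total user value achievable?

26

Allowing fractional choices, the relaxed optimum would be about 30.7, but features are indivisible.
B + L: effort 4 + 2 = 6 ≤ 7, user value 2 + 16 = 18.
L + J: effort 2 + 3 = 5 ≤ 7, user value 16 + 7 = 23.
P + L: effort 3 + 2 = 5 ≤ 7, user value 10 + 16 = 26.
Best is P and L with total user value 26.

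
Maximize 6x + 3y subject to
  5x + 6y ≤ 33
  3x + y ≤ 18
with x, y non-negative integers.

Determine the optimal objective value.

36

Relaxing integrality, the LP optimum is 36.69 at (x,y) = (5.77, 0.692), which is not an integer point.
(x,y)=(6,0): 5·6+6·0=30≤33, 3·6+1·0=18≤18, objective 36.
(x,y)=(5,1): 5·5+6·1=31≤33, 3·5+1·1=16≤18, objective 33.
(x,y)=(5,0): 5·5+6·0=25≤33, 3·5+1·0=15≤18, objective 30.
The best lattice point is (6,0), giving 36.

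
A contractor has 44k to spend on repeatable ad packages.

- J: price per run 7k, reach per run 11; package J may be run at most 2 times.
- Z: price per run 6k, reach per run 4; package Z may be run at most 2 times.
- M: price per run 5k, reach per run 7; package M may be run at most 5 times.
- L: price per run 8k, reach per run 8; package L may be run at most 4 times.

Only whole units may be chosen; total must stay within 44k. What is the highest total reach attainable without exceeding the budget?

58

J has the best ratio (11/7); taking only J gives at most 2×11 = 22 (stopped by the supply cap of 2).
Mixing does better — 2×J, 4×M, and 1×L: price 42 ≤ 44, reach 2·11 + 4·7 + 1·8 = 58.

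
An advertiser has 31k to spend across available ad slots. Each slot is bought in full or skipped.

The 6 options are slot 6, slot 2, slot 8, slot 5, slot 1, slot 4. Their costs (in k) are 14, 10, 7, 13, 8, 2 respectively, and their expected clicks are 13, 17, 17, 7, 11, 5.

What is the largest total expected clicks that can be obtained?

This is an integer program with binary decision variables.
slot 6 + slot 8 + slot 1 + slot 4: cost 14 + 7 + 8 + 2 = 31 ≤ 31, expected clicks 13 + 17 + 11 + 5 = 46.
slot 6 + slot 2 + slot 8: cost 14 + 10 + 7 = 31 ≤ 31, expected clicks 13 + 17 + 17 = 47.
slot 2 + slot 8 + slot 1 + slot 4: cost 10 + 7 + 8 + 2 = 27 ≤ 31, expected clicks 17 + 17 + 11 + 5 = 50.
Best is slot 2, slot 8, slot 1, and slot 4 with total expected clicks 50.

50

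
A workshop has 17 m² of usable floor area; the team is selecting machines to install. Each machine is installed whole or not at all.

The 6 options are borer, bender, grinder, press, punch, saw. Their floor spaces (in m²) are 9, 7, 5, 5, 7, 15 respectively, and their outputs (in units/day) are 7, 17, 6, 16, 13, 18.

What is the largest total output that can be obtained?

Take bender, grinder, and press: floor space 7 + 5 + 5 = 17 ≤ 17, output 17 + 6 + 16 = 39.
No other feasible combination does better.

39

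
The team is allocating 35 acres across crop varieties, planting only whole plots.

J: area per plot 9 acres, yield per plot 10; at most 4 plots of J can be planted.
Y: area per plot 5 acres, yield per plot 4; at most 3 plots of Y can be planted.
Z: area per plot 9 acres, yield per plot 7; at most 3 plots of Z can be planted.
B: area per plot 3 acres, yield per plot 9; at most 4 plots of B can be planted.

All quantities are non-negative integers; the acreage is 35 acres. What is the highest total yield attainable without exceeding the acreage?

2×J, 1×Y, and 4×B: area 35 ≤ 35, yield 2·10 + 1·4 + 4·9 = 60.
1×J, 1×Y, 1×Z, and 4×B: area 35 ≤ 35, yield 1·10 + 1·4 + 1·7 + 4·9 = 57.
Best is 60.

60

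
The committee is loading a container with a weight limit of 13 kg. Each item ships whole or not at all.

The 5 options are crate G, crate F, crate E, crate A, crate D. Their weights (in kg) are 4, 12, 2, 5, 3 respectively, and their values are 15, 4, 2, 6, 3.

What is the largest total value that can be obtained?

Treat it as a binary knapsack problem.
crate G + crate A + crate D: weight 4 + 5 + 3 = 12 ≤ 13, value 15 + 6 + 3 = 24.
crate G + crate E + crate A: weight 4 + 2 + 5 = 11 ≤ 13, value 15 + 2 + 6 = 23.
Best is crate G, crate A, and crate D with total value 24.

24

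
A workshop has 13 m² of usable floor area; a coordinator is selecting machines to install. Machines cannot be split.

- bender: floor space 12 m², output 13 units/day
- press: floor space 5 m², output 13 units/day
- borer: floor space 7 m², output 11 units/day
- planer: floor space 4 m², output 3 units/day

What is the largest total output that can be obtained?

Allowing fractional choices, the relaxed optimum would be about 25.1, but machines are indivisible.
borer + planer: floor space 7 + 4 = 11 ≤ 13, output 11 + 3 = 14.
press + borer: floor space 5 + 7 = 12 ≤ 13, output 13 + 11 = 24.
press + planer: floor space 5 + 4 = 9 ≤ 13, output 13 + 3 = 16.
Best is press and borer with total output 24.

24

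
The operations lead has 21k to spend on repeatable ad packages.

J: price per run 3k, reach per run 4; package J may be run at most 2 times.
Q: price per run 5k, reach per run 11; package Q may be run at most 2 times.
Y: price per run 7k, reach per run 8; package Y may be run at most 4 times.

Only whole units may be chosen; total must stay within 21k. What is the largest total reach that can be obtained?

Q has the best ratio (11/5); taking only Q gives at most 2×11 = 22 (stopped by the supply cap of 2).
Mixing does better — 1×J, 2×Q, and 1×Y: price 20 ≤ 21, reach 1·4 + 2·11 + 1·8 = 34.

34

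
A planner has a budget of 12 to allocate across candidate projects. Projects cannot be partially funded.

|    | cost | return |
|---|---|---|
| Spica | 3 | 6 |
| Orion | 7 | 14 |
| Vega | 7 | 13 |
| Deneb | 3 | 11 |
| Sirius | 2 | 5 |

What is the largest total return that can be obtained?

30

This is an integer program with binary decision variables.
Vega + Deneb + Sirius: cost 7 + 3 + 2 = 12 ≤ 12, return 13 + 11 + 5 = 29.
Orion + Deneb + Sirius: cost 7 + 3 + 2 = 12 ≤ 12, return 14 + 11 + 5 = 30.
Best is Orion, Deneb, and Sirius with total return 30.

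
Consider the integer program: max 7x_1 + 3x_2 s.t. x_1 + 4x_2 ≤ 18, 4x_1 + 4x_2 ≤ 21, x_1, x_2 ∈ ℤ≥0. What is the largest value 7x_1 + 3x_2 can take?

35

(x_1,x_2)=(5,0): 1·5+4·0=5≤18, 4·5+4·0=20≤21, objective 35.
(x_1,x_2)=(4,1): 1·4+4·1=8≤18, 4·4+4·1=20≤21, objective 31.
(x_1,x_2)=(4,0): 1·4+4·0=4≤18, 4·4+4·0=16≤21, objective 28.
No feasible integer point exceeds 35.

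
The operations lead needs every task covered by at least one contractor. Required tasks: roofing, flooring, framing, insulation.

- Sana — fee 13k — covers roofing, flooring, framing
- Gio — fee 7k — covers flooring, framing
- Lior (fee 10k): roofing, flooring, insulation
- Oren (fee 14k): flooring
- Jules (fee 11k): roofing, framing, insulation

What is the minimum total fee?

17

Choose Gio and Lior: together they cover roofing, flooring, framing, insulation — every task.
Total fee: 7 + 10 = 17.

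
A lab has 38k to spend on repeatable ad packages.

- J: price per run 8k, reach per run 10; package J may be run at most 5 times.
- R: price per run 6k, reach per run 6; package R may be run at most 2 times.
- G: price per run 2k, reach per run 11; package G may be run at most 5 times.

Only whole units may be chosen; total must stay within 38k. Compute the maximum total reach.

This is a bounded integer knapsack.
3×J and 5×G: price 34 ≤ 38, reach 3·10 + 5·11 = 85.
2×J, 2×R, and 5×G: price 38 ≤ 38, reach 2·10 + 2·6 + 5·11 = 87.
Best is 87.

87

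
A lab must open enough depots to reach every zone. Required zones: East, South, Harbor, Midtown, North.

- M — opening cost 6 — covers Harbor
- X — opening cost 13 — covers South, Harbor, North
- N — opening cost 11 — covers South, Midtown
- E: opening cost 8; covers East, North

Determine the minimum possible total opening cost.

Choose M, N, and E: together they cover East, South, Harbor, Midtown, North — every zone.
Total opening cost: 6 + 11 + 8 = 25.
No cover costs less than 25.

25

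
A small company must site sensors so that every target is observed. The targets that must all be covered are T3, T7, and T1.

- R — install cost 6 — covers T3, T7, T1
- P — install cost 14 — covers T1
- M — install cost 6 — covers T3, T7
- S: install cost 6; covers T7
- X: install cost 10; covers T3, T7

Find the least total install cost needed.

R alone covers T3, T7, T1 — every target.
Total install cost: 6.
No cover costs less than 6.

6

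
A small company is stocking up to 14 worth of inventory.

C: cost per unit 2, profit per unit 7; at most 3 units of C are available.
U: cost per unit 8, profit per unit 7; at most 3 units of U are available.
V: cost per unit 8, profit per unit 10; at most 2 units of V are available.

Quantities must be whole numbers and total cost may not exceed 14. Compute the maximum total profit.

C has the best ratio (7/2); taking only C gives at most 3×7 = 21 (stopped by the supply cap of 3).
Mixing does better — 3×C and 1×V: cost 14 ≤ 14, profit 3·7 + 1·10 = 31.

31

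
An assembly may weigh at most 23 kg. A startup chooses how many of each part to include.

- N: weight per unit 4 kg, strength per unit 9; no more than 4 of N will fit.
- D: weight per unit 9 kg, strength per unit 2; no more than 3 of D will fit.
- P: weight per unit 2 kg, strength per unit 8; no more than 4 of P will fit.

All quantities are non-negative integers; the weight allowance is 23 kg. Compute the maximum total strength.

60

P has the best ratio (8/2); taking only P gives at most 4×8 = 32 (stopped by the supply cap of 4).
Mixing does better — 4×N and 3×P: weight 22 ≤ 23, strength 4·9 + 3·8 = 60.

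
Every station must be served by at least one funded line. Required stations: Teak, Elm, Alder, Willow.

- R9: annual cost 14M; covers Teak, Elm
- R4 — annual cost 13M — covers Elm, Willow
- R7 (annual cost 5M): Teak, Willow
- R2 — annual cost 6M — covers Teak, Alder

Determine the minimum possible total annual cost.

19

Choose R4 and R2: together they cover Teak, Elm, Alder, Willow — every station.
Total annual cost: 13 + 6 = 19.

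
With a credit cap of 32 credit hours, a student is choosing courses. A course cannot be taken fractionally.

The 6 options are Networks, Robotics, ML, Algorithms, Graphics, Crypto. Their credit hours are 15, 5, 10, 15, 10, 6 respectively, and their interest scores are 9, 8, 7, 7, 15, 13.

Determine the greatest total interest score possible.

Take Robotics, ML, Graphics, and Crypto: credit hours 5 + 10 + 10 + 6 = 31 ≤ 32, interest score 8 + 7 + 15 + 13 = 43.
No other feasible combination does better.

43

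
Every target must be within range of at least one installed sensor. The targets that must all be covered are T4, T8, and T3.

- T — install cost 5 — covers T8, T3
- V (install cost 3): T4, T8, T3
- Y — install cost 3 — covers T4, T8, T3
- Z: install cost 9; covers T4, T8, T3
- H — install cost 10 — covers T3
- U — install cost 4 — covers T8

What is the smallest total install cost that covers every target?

This is an integer covering problem.
V alone covers T4, T8, T3 — every target.
Total install cost: 3.
No cover costs less than 3.

3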